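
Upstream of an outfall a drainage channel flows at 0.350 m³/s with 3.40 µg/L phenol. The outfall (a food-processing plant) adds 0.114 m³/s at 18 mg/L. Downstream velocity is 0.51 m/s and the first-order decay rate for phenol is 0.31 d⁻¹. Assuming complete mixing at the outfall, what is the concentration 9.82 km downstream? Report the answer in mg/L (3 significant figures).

3.40 µg/L = 0.0034 mg/L.
After complete mixing, C₀ = (0.114·18 + 0.35·0.0034) / 0.464 = 4.425 mg/L.
Travel time t = 9820 m / 0.51 m/s = 1.925e+04 s = 0.2229 d.
C = 4.425·exp(−0.31·0.2229) = 4.425·0.9332 = 4.13 mg/L.

4.13 mg/L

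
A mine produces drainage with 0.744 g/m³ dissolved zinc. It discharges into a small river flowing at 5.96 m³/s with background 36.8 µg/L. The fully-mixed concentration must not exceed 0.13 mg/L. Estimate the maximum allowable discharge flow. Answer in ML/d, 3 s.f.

36.8 µg/L = 0.0368 mg/L.
Mass balance at complete mixing: C_std·(Q_w + Q_r) = Q_w·C_e + Q_r·C_b.
Rearranging, Q_w = Q_r·(C_std − C_b)/(C_e − C_std) = 5.96·(0.13 − 0.0368) / (0.744 − 0.13) = 0.9047 m³/s.
= 78.16 ML/d.

78.2 ML/d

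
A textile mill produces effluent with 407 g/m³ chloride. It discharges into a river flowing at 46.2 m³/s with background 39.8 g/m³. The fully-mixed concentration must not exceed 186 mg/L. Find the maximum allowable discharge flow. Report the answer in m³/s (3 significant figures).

30.6 m³/s

Mass balance at complete mixing: C_std·(Q_w + Q_r) = Q_w·C_e + Q_r·C_b.
Rearranging, Q_w = Q_r·(C_std − C_b)/(C_e − C_std) = 46.2·(186 − 39.8) / (407 − 186) = 30.56 m³/s.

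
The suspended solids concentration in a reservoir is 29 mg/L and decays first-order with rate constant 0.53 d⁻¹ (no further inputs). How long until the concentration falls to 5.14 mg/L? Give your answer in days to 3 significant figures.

3.26 d

t = ln(C₀/C)/k = ln(29/5.14)/0.53 = 1.73/0.53 = 3.265 d.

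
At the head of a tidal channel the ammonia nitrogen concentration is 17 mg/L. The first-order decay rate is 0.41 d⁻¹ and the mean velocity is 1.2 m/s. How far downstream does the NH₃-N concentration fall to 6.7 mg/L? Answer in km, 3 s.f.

From C = C₀·e^(−kt), t = ln(C₀/C)/k = ln(17/6.7)/0.41 = 0.9311/0.41 = 2.271 d.
Distance = v·t = 1.2 m/s × 1.962e+05 s = 2.355e+05 m = 235.5 km.

235 km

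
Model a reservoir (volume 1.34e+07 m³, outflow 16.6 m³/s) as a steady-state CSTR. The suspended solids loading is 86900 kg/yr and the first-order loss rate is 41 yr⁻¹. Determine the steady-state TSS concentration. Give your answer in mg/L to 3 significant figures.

0.0810 mg/L

Outflow Q = 16.6 m³/s × 3.156e+07 s/yr = 5.239e+08 m³/yr.
Steady-state CSTR mass balance: W = Q·C + k·V·C, so C = W/(Q + kV).
Q + kV = 5.239e+08 + 41·1.34e+07 = 1.073e+09 m³/yr.
C = 86900/1.073e+09 = 8.097e-05 kg/m³ = 0.08097 mg/L.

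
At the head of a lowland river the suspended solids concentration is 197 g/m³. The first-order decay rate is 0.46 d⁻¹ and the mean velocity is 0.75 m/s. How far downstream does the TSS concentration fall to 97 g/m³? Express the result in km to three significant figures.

From C = C₀·e^(−kt), t = ln(C₀/C)/k = ln(197/97)/0.46 = 0.7085/0.46 = 1.54 d.
Distance = v·t = 0.75 m/s × 1.331e+05 s = 9.981e+04 m = 99.81 km.

99.8 km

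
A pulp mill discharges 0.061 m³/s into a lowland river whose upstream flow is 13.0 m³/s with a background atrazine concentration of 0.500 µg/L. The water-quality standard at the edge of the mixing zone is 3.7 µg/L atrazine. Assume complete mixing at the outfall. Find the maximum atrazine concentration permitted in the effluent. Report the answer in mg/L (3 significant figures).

0.500 µg/L = 0.0005 mg/L.
3.7 µg/L = 0.0037 mg/L.
Mass balance: 0.0037·13.06 = 0.061·Cₑ + 13·0.0005.
Cₑ = (0.04833 − 0.0065) / 0.061 = 0.6857 mg/L.

0.686 mg/L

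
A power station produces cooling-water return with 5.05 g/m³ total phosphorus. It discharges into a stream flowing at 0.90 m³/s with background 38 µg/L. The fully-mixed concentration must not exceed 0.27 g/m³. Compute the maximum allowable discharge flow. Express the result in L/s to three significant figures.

38 µg/L = 0.038 mg/L.
Mass balance at complete mixing: C_std·(Q_w + Q_r) = Q_w·C_e + Q_r·C_b.
Rearranging, Q_w = Q_r·(C_std − C_b)/(C_e − C_std) = 0.90·(0.27 − 0.038) / (5.05 − 0.27) = 0.04368 m³/s.
= 43.68 L/s.

43.7 L/s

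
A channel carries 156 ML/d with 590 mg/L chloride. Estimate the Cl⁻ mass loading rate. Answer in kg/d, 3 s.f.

156 ML/d = 1.806 m³/s.
Mass flux = Q·C = 1.806 m³/s × 590 g/m³ = 1065 g/s.
= 1065 g/s × 86.4 = 9.204e+04 kg/d.

92000 kg/d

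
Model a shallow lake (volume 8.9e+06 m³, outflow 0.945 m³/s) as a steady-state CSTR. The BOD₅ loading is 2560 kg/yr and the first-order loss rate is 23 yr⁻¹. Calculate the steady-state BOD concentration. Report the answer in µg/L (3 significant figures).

10.9 µg/L

Outflow Q = 0.945 m³/s × 3.156e+07 s/yr = 2.982e+07 m³/yr.
Steady-state CSTR mass balance: W = Q·C + k·V·C, so C = W/(Q + kV).
Q + kV = 2.982e+07 + 23·8.9e+06 = 2.345e+08 m³/yr.
C = 2560/2.345e+08 = 1.092e-05 kg/m³ = 0.01092 mg/L = 10.92 µg/L.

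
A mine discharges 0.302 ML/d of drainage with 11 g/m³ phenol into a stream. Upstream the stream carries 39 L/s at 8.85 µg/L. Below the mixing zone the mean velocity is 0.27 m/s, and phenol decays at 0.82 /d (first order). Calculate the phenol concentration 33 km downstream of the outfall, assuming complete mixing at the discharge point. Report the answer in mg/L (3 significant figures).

0.286 mg/L

0.302 ML/d = 0.003495 m³/s.
39 L/s = 0.039 m³/s.
8.85 µg/L = 0.00885 mg/L.
After complete mixing, C₀ = (0.003495·11 + 0.039·0.00885) / 0.0425 = 0.9129 mg/L.
Travel time t = 3.3e+04 m / 0.27 m/s = 1.222e+05 s = 1.415 d.
C = 0.9129·exp(−0.82·1.415) = 0.9129·0.3135 = 0.2862 mg/L.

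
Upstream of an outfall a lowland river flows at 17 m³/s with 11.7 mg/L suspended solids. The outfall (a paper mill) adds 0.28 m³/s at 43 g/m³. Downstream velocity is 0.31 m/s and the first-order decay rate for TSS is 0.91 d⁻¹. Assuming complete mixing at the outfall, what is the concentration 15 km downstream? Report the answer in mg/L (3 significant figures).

7.33 mg/L

After complete mixing, C₀ = (0.28·43 + 17·11.7) / 17.28 = 12.21 mg/L.
Travel time t = 1.5e+04 m / 0.31 m/s = 4.839e+04 s = 0.56 d.
C = 12.21·exp(−0.91·0.56) = 12.21·0.6007 = 7.333 mg/L.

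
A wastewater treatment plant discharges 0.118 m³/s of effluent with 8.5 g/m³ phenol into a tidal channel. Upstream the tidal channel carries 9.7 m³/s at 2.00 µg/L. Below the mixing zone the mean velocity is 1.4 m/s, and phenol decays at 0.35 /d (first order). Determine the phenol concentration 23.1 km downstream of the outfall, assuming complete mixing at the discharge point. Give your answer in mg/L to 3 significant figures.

2.00 µg/L = 0.002 mg/L.
After complete mixing, C₀ = (0.118·8.5 + 9.7·0.002) / 9.818 = 0.1041 mg/L.
Travel time t = 2.31e+04 m / 1.4 m/s = 1.65e+04 s = 0.191 d.
C = 0.1041·exp(−0.35·0.191) = 0.1041·0.9353 = 0.0974 mg/L.

0.0974 mg/L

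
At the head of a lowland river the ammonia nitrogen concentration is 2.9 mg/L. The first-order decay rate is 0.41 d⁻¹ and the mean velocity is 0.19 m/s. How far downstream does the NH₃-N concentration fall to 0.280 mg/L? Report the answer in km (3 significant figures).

From C = C₀·e^(−kt), t = ln(C₀/C)/k = ln(2.9/0.280)/0.41 = 2.338/0.41 = 5.702 d.
Distance = v·t = 0.19 m/s × 4.926e+05 s = 9.36e+04 m = 93.6 km.

93.6 km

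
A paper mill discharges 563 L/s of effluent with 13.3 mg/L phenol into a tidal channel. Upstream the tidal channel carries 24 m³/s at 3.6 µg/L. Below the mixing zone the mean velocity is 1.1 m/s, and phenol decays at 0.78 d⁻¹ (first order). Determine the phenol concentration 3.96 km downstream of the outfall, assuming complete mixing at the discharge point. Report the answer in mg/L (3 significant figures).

0.299 mg/L

563 L/s = 0.563 m³/s.
3.6 µg/L = 0.0036 mg/L.
After complete mixing, C₀ = (0.563·13.3 + 24·0.0036) / 24.56 = 0.3084 mg/L.
Travel time t = 3960 m / 1.1 m/s = 3600 s = 0.04167 d.
C = 0.3084·exp(−0.78·0.04167) = 0.3084·0.968 = 0.2985 mg/L.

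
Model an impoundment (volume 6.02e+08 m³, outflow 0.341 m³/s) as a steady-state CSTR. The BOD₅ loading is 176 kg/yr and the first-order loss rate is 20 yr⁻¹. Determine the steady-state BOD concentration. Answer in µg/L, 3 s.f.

Outflow Q = 0.341 m³/s × 3.156e+07 s/yr = 1.076e+07 m³/yr.
Steady-state CSTR mass balance: W = Q·C + k·V·C, so C = W/(Q + kV).
Q + kV = 1.076e+07 + 20·6.02e+08 = 1.205e+10 m³/yr.
C = 176/1.205e+10 = 1.46e-08 kg/m³ = 1.46e-05 mg/L = 0.0146 µg/L.

0.0146 µg/L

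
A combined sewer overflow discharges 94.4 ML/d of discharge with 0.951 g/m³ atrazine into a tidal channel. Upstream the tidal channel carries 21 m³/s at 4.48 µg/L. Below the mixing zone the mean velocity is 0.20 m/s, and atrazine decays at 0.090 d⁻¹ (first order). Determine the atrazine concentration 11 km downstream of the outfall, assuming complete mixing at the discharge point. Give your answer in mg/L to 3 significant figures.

94.4 ML/d = 1.093 m³/s.
4.48 µg/L = 0.00448 mg/L.
After complete mixing, C₀ = (1.093·0.951 + 21·0.00448) / 22.09 = 0.05129 mg/L.
Travel time t = 1.1e+04 m / 0.20 m/s = 5.5e+04 s = 0.6366 d.
C = 0.05129·exp(−0.090·0.6366) = 0.05129·0.9443 = 0.04843 mg/L.

0.0484 mg/L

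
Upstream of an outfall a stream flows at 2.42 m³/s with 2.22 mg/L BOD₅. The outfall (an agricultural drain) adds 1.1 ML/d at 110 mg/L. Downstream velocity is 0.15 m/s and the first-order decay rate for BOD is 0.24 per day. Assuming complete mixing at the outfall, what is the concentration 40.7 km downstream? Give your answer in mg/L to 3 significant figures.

1.31 mg/L

1.1 ML/d = 0.01273 m³/s.
After complete mixing, C₀ = (0.01273·110 + 2.42·2.22) / 2.433 = 2.784 mg/L.
Travel time t = 4.07e+04 m / 0.15 m/s = 2.713e+05 s = 3.14 d.
C = 2.784·exp(−0.24·3.14) = 2.784·0.4706 = 1.31 mg/L.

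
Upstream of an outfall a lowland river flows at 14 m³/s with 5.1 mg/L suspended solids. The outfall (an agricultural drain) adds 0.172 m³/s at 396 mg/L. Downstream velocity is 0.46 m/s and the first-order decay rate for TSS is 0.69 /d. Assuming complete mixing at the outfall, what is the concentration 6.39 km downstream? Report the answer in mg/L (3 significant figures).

8.81 mg/L

After complete mixing, C₀ = (0.172·396 + 14·5.1) / 14.17 = 9.844 mg/L.
Travel time t = 6390 m / 0.46 m/s = 1.389e+04 s = 0.1608 d.
C = 9.844·exp(−0.69·0.1608) = 9.844·0.895 = 8.811 mg/L.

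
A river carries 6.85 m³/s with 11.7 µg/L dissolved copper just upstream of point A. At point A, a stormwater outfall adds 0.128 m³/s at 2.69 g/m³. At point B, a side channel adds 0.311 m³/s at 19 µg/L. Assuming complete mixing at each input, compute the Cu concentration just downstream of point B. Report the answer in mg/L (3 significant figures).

0.0590 mg/L

11.7 µg/L = 0.0117 mg/L.
After input A: C = (6.85·0.0117 + 0.128·2.69) / 6.978 = 0.06083 mg/L.
19 µg/L = 0.019 mg/L.
After input B: C = (6.978·0.06083 + 0.311·0.019) / 7.289 = 0.05904 mg/L.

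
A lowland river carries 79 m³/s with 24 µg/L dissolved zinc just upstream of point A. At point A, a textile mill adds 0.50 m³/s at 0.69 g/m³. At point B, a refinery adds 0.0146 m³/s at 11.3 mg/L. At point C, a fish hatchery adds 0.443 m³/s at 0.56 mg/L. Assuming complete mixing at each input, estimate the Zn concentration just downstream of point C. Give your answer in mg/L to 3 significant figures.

0.0332 mg/L

24 µg/L = 0.024 mg/L.
After input A: C = (79·0.024 + 0.5·0.69) / 79.5 = 0.02819 mg/L.
After input B: C = (79.5·0.02819 + 0.0146·11.3) / 79.51 = 0.03026 mg/L.
After input C: C = (79.51·0.03026 + 0.443·0.56) / 79.96 = 0.03319 mg/L.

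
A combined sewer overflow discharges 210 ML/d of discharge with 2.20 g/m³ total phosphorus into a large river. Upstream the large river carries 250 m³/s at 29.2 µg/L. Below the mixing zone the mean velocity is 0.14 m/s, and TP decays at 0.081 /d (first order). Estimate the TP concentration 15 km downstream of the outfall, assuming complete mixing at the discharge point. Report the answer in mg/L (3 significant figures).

0.0453 mg/L

210 ML/d = 2.431 m³/s.
29.2 µg/L = 0.0292 mg/L.
After complete mixing, C₀ = (2.431·2.2 + 250·0.0292) / 252.4 = 0.0501 mg/L.
Travel time t = 1.5e+04 m / 0.14 m/s = 1.071e+05 s = 1.24 d.
C = 0.0501·exp(−0.081·1.24) = 0.0501·0.9044 = 0.04531 mg/L.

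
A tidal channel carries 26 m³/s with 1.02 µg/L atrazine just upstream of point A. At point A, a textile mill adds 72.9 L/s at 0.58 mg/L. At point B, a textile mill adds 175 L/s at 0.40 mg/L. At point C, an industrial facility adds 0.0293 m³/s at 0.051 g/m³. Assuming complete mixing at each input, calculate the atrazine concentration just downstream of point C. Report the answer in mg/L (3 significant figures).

0.00534 mg/L

1.02 µg/L = 0.00102 mg/L.
72.9 L/s = 0.0729 m³/s.
After input A: C = (26·0.00102 + 0.0729·0.58) / 26.07 = 0.002639 mg/L.
175 L/s = 0.175 m³/s.
After input B: C = (26.07·0.002639 + 0.175·0.4) / 26.25 = 0.005288 mg/L.
After input C: C = (26.25·0.005288 + 0.0293·0.051) / 26.28 = 0.005339 mg/L.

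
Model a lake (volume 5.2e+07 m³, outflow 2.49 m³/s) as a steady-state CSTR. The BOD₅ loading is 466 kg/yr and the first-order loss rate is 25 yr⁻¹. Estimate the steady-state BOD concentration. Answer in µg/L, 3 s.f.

Outflow Q = 2.49 m³/s × 3.156e+07 s/yr = 7.858e+07 m³/yr.
Steady-state CSTR mass balance: W = Q·C + k·V·C, so C = W/(Q + kV).
Q + kV = 7.858e+07 + 25·5.2e+07 = 1.379e+09 m³/yr.
C = 466/1.379e+09 = 3.38e-07 kg/m³ = 0.000338 mg/L = 0.338 µg/L.

0.338 µg/L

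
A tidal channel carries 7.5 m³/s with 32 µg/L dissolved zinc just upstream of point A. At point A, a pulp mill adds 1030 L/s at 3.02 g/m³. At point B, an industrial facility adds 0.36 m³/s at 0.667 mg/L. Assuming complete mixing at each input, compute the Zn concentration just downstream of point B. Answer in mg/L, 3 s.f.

32 µg/L = 0.032 mg/L.
1030 L/s = 1.03 m³/s.
After input A: C = (7.5·0.032 + 1.03·3.02) / 8.53 = 0.3928 mg/L.
After input B: C = (8.53·0.3928 + 0.36·0.667) / 8.89 = 0.4039 mg/L.

0.404 mg/L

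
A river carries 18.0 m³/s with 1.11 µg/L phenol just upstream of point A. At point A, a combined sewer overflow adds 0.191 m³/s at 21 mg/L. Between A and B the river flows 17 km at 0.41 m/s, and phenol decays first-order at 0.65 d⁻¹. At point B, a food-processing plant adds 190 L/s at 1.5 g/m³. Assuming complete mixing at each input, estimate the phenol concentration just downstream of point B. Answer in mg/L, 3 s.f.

1.11 µg/L = 0.00111 mg/L.
After input A: C = (18·0.00111 + 0.191·21) / 18.19 = 0.2216 mg/L.
Over the 17 km reach to input B (t = 4.146e+04 s = 0.4799 d), decay gives C = 0.2216·exp(−0.65·0.4799) = 0.1622 mg/L.
190 L/s = 0.19 m³/s.
After input B: C = (18.19·0.1622 + 0.19·1.5) / 18.38 = 0.176 mg/L.

0.176 mg/L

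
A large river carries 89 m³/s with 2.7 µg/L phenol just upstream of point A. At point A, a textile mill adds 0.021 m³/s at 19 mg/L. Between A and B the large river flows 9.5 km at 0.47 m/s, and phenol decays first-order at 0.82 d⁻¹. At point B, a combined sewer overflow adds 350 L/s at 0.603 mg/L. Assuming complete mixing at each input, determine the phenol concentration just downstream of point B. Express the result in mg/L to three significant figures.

2.7 µg/L = 0.0027 mg/L.
After input A: C = (89·0.0027 + 0.021·19) / 89.02 = 0.007181 mg/L.
Over the 9.5 km reach to input B (t = 2.021e+04 s = 0.2339 d), decay gives C = 0.007181·exp(−0.82·0.2339) = 0.005928 mg/L.
350 L/s = 0.35 m³/s.
After input B: C = (89.02·0.005928 + 0.35·0.603) / 89.37 = 0.008266 mg/L.

0.00827 mg/L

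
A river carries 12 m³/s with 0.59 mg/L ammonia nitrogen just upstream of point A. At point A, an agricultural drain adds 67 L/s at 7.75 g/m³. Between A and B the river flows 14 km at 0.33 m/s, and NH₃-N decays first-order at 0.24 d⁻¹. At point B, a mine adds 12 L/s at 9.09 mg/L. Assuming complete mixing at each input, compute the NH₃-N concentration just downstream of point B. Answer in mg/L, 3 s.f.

0.568 mg/L

67 L/s = 0.067 m³/s.
After input A: C = (12·0.59 + 0.067·7.75) / 12.07 = 0.6298 mg/L.
Over the 14 km reach to input B (t = 4.242e+04 s = 0.491 d), decay gives C = 0.6298·exp(−0.24·0.491) = 0.5597 mg/L.
12 L/s = 0.012 m³/s.
After input B: C = (12.07·0.5597 + 0.012·9.09) / 12.08 = 0.5682 mg/L.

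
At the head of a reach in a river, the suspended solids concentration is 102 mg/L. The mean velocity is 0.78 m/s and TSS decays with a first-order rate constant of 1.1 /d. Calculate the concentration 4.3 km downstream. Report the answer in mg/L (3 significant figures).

Travel time t = 4.3 km / 0.78 m/s = 4300/0.78 = 5513 s = 0.06381 d.
First-order decay: C = 102·exp(−1.1·0.06381) = 102·0.9322 = 95.09 mg/L.

95.1 mg/L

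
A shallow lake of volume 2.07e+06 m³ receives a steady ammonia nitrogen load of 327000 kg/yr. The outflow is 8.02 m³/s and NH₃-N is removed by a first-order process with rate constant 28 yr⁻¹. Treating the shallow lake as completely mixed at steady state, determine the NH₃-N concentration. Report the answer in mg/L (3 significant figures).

Outflow Q = 8.02 m³/s × 3.156e+07 s/yr = 2.531e+08 m³/yr.
Steady-state CSTR mass balance: W = Q·C + k·V·C, so C = W/(Q + kV).
Q + kV = 2.531e+08 + 28·2.07e+06 = 3.111e+08 m³/yr.
C = 327000/3.111e+08 = 0.001051 kg/m³ = 1.051 mg/L.

1.05 mg/L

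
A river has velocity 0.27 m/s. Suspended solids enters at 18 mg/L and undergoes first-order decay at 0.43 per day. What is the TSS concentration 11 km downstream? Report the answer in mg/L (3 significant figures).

Travel time t = 11 km / 0.27 m/s = 1.1e+04/0.27 = 4.074e+04 s = 0.4715 d.
First-order decay: C = 18·exp(−0.43·0.4715) = 18·0.8165 = 14.7 mg/L.

14.7 mg/L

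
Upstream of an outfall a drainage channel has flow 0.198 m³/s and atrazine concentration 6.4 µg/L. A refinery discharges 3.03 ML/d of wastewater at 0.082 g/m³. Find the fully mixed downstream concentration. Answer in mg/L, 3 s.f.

3.03 ML/d = 0.03507 m³/s.
6.4 µg/L = 0.0064 mg/L.
By mass balance at complete mixing, C = (0.03507·0.082 + 0.198·0.0064) / (0.03507 + 0.198) = 0.004143/0.2331 = 0.01778 mg/L.

0.0178 mg/L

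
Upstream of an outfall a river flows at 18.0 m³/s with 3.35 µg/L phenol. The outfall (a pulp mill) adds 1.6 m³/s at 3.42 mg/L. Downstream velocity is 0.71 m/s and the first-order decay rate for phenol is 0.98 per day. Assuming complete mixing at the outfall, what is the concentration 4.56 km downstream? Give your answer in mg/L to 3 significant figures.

3.35 µg/L = 0.00335 mg/L.
After complete mixing, C₀ = (1.6·3.42 + 18·0.00335) / 19.6 = 0.2823 mg/L.
Travel time t = 4560 m / 0.71 m/s = 6423 s = 0.07433 d.
C = 0.2823·exp(−0.98·0.07433) = 0.2823·0.9297 = 0.2624 mg/L.

0.262 mg/L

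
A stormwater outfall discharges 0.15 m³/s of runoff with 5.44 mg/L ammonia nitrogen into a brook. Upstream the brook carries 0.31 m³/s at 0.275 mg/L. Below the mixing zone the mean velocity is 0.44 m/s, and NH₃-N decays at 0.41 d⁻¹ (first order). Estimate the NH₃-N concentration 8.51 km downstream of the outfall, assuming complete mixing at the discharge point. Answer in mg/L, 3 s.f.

1.79 mg/L

After complete mixing, C₀ = (0.15·5.44 + 0.31·0.275) / 0.46 = 1.959 mg/L.
Travel time t = 8510 m / 0.44 m/s = 1.934e+04 s = 0.2239 d.
C = 1.959·exp(−0.41·0.2239) = 1.959·0.9123 = 1.787 mg/L.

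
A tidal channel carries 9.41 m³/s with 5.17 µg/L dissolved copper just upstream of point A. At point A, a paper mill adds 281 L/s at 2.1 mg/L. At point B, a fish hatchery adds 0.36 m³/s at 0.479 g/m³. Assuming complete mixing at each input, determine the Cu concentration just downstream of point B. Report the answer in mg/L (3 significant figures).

5.17 µg/L = 0.00517 mg/L.
281 L/s = 0.281 m³/s.
After input A: C = (9.41·0.00517 + 0.281·2.1) / 9.691 = 0.06591 mg/L.
After input B: C = (9.691·0.06591 + 0.36·0.479) / 10.05 = 0.08071 mg/L.

0.0807 mg/L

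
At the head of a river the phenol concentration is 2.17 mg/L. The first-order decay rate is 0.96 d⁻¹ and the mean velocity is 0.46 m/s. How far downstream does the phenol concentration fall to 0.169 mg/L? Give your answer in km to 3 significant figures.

106 km

From C = C₀·e^(−kt), t = ln(C₀/C)/k = ln(2.17/0.169)/0.96 = 2.553/0.96 = 2.659 d.
Distance = v·t = 0.46 m/s × 2.297e+05 s = 1.057e+05 m = 105.7 km.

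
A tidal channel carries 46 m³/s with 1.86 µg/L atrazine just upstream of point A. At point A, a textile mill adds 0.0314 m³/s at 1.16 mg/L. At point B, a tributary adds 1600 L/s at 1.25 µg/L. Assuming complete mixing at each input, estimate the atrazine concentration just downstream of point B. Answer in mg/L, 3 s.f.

1.86 µg/L = 0.00186 mg/L.
After input A: C = (46·0.00186 + 0.0314·1.16) / 46.03 = 0.00265 mg/L.
1600 L/s = 1.6 m³/s.
1.25 µg/L = 0.00125 mg/L.
After input B: C = (46.03·0.00265 + 1.6·0.00125) / 47.63 = 0.002603 mg/L.

0.00260 mg/L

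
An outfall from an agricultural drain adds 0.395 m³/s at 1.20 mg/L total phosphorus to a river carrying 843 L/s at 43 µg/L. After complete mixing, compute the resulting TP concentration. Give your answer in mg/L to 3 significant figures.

0.412 mg/L

843 L/s = 0.843 m³/s.
43 µg/L = 0.043 mg/L.
Flow-weighted mixing gives C = (0.395·1.2 + 0.843·0.043) / (0.395 + 0.843) = 0.5102/1.238 = 0.4122 mg/L.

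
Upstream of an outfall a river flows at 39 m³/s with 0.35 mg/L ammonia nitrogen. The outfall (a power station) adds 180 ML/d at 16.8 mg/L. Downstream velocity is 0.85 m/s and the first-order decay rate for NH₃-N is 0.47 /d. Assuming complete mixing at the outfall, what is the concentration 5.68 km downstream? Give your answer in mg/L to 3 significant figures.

180 ML/d = 2.083 m³/s.
After complete mixing, C₀ = (2.083·16.8 + 39·0.35) / 41.08 = 1.184 mg/L.
Travel time t = 5680 m / 0.85 m/s = 6682 s = 0.07734 d.
C = 1.184·exp(−0.47·0.07734) = 1.184·0.9643 = 1.142 mg/L.

1.14 mg/L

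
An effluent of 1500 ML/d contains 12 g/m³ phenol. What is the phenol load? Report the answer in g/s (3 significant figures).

1500 ML/d = 17.36 m³/s.
Mass flux = Q·C = 17.36 m³/s × 12 g/m³ = 208.3 g/s.

208 g/s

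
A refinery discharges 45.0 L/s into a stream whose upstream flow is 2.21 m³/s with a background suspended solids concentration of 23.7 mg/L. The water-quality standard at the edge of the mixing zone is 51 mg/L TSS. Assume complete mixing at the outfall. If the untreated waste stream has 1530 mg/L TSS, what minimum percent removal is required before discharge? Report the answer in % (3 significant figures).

45.0 L/s = 0.045 m³/s.
Mass balance: 51·2.255 = 0.045·Cₑ + 2.21·23.7.
Cₑ = (115 − 52.38) / 0.045 = 1392 mg/L.
Required removal = 1 − 1392/1530 = 9.037 %.

9.04 %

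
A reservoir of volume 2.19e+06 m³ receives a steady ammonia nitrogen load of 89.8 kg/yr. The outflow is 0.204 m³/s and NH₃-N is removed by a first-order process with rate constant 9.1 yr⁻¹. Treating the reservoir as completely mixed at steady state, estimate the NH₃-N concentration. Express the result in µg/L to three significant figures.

Outflow Q = 0.204 m³/s × 3.156e+07 s/yr = 6.438e+06 m³/yr.
Steady-state CSTR mass balance: W = Q·C + k·V·C, so C = W/(Q + kV).
Q + kV = 6.438e+06 + 9.1·2.19e+06 = 2.637e+07 m³/yr.
C = 89.8/2.637e+07 = 3.406e-06 kg/m³ = 0.003406 mg/L = 3.406 µg/L.

3.41 µg/L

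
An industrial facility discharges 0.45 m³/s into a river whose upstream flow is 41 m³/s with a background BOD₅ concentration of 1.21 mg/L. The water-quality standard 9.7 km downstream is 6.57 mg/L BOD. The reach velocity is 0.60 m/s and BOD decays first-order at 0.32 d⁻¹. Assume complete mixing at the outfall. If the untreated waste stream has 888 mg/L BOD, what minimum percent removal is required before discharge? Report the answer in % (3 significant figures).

Travel time to the compliance point: t = 9700/0.60 = 1.617e+04 s = 0.1871 d; decay factor exp(−0.32·0.1871) = 0.9419.
So the concentration just after mixing may be at most 6.57/0.9419 = 6.975 mg/L.
Mass balance: 6.975·41.45 = 0.45·Cₑ + 41·1.21.
Cₑ = (289.1 − 49.61) / 0.45 = 532.3 mg/L.
Required removal = 1 − 532.3/888 = 40.06 %.

40.1 %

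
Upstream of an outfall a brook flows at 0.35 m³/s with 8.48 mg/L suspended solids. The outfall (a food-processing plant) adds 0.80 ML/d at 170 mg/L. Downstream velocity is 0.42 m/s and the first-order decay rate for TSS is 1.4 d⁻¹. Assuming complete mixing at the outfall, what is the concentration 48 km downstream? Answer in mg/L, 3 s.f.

1.98 mg/L

0.80 ML/d = 0.009259 m³/s.
After complete mixing, C₀ = (0.009259·170 + 0.35·8.48) / 0.3593 = 12.64 mg/L.
Travel time t = 4.8e+04 m / 0.42 m/s = 1.143e+05 s = 1.323 d.
C = 12.64·exp(−1.4·1.323) = 12.64·0.1569 = 1.984 mg/L.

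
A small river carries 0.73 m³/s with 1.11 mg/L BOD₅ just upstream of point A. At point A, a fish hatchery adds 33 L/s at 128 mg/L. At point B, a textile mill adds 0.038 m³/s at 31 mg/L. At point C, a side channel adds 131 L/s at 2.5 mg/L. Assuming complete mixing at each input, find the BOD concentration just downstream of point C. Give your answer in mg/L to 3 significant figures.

7.02 mg/L

33 L/s = 0.033 m³/s.
After input A: C = (0.73·1.11 + 0.033·128) / 0.763 = 6.598 mg/L.
After input B: C = (0.763·6.598 + 0.038·31) / 0.801 = 7.756 mg/L.
131 L/s = 0.131 m³/s.
After input C: C = (0.801·7.756 + 0.131·2.5) / 0.932 = 7.017 mg/L.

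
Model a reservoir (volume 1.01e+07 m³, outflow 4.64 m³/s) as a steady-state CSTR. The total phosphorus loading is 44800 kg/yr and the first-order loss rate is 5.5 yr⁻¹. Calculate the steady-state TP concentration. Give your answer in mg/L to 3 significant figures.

Outflow Q = 4.64 m³/s × 3.156e+07 s/yr = 1.464e+08 m³/yr.
Steady-state CSTR mass balance: W = Q·C + k·V·C, so C = W/(Q + kV).
Q + kV = 1.464e+08 + 5.5·1.01e+07 = 2.02e+08 m³/yr.
C = 44800/2.02e+08 = 0.0002218 kg/m³ = 0.2218 mg/L.

0.222 mg/L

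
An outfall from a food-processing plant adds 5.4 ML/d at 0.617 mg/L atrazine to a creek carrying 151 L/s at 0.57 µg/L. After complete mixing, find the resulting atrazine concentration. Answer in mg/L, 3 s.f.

0.181 mg/L

5.4 ML/d = 0.0625 m³/s.
151 L/s = 0.151 m³/s.
0.57 µg/L = 0.00057 mg/L.
Conservation of mass across the mixing zone: C = (0.0625·0.617 + 0.151·0.00057) / (0.0625 + 0.151) = 0.03865/0.2135 = 0.181 mg/L.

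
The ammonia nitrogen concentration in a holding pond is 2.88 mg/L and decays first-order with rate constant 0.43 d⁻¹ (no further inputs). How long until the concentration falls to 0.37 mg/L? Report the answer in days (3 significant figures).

4.77 d

t = ln(C₀/C)/k = ln(2.88/0.37)/0.43 = 2.052/0.43 = 4.772 d.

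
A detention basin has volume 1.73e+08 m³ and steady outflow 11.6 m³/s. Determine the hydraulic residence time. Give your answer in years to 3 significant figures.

Q = 11.6 m³/s × 3.156e+07 s/yr = 3.661e+08 m³/yr.
Hydraulic residence time τ = V/Q = 1.73e+08/3.661e+08 = 0.4726 yr.

0.473 yr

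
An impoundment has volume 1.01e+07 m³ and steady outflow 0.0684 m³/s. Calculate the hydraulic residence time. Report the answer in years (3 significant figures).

Q = 0.0684 m³/s × 3.156e+07 s/yr = 2.159e+06 m³/yr.
Hydraulic residence time τ = V/Q = 1.01e+07/2.159e+06 = 4.679 yr.

4.68 yr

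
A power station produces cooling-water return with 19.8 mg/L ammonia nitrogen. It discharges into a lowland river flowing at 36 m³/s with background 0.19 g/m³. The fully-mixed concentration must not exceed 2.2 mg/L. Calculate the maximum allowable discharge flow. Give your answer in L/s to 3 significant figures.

4110 L/s

Mass balance at complete mixing: C_std·(Q_w + Q_r) = Q_w·C_e + Q_r·C_b.
Rearranging, Q_w = Q_r·(C_std − C_b)/(C_e − C_std) = 36·(2.2 − 0.19) / (19.8 − 2.2) = 4.111 m³/s.
= 4111 L/s.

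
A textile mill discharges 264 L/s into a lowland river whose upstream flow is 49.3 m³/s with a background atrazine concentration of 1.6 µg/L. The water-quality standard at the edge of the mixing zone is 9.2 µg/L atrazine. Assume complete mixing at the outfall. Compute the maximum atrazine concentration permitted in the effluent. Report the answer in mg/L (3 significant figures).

1.43 mg/L

264 L/s = 0.264 m³/s.
1.6 µg/L = 0.0016 mg/L.
9.2 µg/L = 0.0092 mg/L.
Mass balance: 0.0092·49.56 = 0.264·Cₑ + 49.3·0.0016.
Cₑ = (0.456 − 0.07888) / 0.264 = 1.428 mg/L.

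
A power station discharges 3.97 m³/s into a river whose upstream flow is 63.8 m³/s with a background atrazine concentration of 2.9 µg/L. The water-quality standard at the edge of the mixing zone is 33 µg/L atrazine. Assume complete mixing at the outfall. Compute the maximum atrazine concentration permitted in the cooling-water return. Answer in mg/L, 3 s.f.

2.9 µg/L = 0.0029 mg/L.
33 µg/L = 0.033 mg/L.
Mass balance: 0.033·67.77 = 3.97·Cₑ + 63.8·0.0029.
Cₑ = (2.236 − 0.185) / 3.97 = 0.5167 mg/L.

0.517 mg/L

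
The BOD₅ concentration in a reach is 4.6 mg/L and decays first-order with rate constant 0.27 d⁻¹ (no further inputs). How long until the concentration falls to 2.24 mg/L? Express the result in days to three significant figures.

2.67 d

t = ln(C₀/C)/k = ln(4.6/2.24)/0.27 = 0.7196/0.27 = 2.665 d.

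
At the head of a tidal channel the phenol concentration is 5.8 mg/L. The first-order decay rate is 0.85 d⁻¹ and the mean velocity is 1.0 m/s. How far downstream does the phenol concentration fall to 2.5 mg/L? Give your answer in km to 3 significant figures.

From C = C₀·e^(−kt), t = ln(C₀/C)/k = ln(5.8/2.5)/0.85 = 0.8416/0.85 = 0.9901 d.
Distance = v·t = 1.0 m/s × 8.554e+04 s = 8.554e+04 m = 85.54 km.

85.5 km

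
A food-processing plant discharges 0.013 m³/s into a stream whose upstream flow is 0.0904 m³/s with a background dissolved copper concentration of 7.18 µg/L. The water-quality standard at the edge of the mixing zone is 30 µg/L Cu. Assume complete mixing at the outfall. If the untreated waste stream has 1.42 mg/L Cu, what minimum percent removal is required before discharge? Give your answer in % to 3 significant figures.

86.7 %

7.18 µg/L = 0.00718 mg/L.
30 µg/L = 0.03 mg/L.
Mass balance: 0.03·0.1034 = 0.013·Cₑ + 0.0904·0.00718.
Cₑ = (0.003102 − 0.0006491) / 0.013 = 0.1887 mg/L.
Required removal = 1 − 0.1887/1.42 = 86.71 %.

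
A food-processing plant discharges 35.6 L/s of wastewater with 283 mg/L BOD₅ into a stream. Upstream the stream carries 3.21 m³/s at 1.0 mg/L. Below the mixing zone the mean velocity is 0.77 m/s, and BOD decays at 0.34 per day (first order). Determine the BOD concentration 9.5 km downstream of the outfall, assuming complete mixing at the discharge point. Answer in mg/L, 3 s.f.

35.6 L/s = 0.0356 m³/s.
After complete mixing, C₀ = (0.0356·283 + 3.21·1) / 3.246 = 4.093 mg/L.
Travel time t = 9500 m / 0.77 m/s = 1.234e+04 s = 0.1428 d.
C = 4.093·exp(−0.34·0.1428) = 4.093·0.9526 = 3.899 mg/L.

3.90 mg/L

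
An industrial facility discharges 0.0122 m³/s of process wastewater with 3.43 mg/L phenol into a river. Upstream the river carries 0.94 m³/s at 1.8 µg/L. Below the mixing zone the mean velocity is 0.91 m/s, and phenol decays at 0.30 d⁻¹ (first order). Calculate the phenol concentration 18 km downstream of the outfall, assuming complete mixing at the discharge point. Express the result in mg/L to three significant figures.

1.8 µg/L = 0.0018 mg/L.
After complete mixing, C₀ = (0.0122·3.43 + 0.94·0.0018) / 0.9522 = 0.04572 mg/L.
Travel time t = 1.8e+04 m / 0.91 m/s = 1.978e+04 s = 0.2289 d.
C = 0.04572·exp(−0.30·0.2289) = 0.04572·0.9336 = 0.04269 mg/L.

0.0427 mg/L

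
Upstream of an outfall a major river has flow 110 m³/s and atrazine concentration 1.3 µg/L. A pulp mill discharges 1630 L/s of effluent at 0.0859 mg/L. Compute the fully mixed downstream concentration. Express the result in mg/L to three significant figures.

0.00254 mg/L

1630 L/s = 1.63 m³/s.
1.3 µg/L = 0.0013 mg/L.
Flow-weighted mixing gives C = (1.63·0.0859 + 110·0.0013) / (1.63 + 110) = 0.283/111.6 = 0.002535 mg/L.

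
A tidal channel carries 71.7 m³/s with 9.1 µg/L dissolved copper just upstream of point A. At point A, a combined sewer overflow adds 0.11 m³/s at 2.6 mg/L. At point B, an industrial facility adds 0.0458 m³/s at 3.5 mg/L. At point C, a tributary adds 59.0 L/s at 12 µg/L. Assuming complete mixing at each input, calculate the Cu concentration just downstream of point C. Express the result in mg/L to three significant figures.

0.0153 mg/L

9.1 µg/L = 0.0091 mg/L.
After input A: C = (71.7·0.0091 + 0.11·2.6) / 71.81 = 0.01307 mg/L.
After input B: C = (71.81·0.01307 + 0.0458·3.5) / 71.86 = 0.01529 mg/L.
59.0 L/s = 0.059 m³/s.
12 µg/L = 0.012 mg/L.
After input C: C = (71.86·0.01529 + 0.059·0.012) / 71.91 = 0.01529 mg/L.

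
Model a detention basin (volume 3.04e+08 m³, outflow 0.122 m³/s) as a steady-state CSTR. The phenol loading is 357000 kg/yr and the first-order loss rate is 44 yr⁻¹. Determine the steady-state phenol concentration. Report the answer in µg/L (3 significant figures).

26.7 µg/L

Outflow Q = 0.122 m³/s × 3.156e+07 s/yr = 3.85e+06 m³/yr.
Steady-state CSTR mass balance: W = Q·C + k·V·C, so C = W/(Q + kV).
Q + kV = 3.85e+06 + 44·3.04e+08 = 1.338e+10 m³/yr.
C = 357000/1.338e+10 = 2.668e-05 kg/m³ = 0.02668 mg/L = 26.68 µg/L.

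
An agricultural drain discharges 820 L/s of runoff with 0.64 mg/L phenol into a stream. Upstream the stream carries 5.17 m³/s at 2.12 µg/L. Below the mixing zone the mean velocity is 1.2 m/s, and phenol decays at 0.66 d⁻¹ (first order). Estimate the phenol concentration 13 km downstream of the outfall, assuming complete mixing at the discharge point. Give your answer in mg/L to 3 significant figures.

820 L/s = 0.82 m³/s.
2.12 µg/L = 0.00212 mg/L.
After complete mixing, C₀ = (0.82·0.64 + 5.17·0.00212) / 5.99 = 0.08944 mg/L.
Travel time t = 1.3e+04 m / 1.2 m/s = 1.083e+04 s = 0.1254 d.
C = 0.08944·exp(−0.66·0.1254) = 0.08944·0.9206 = 0.08234 mg/L.

0.0823 mg/L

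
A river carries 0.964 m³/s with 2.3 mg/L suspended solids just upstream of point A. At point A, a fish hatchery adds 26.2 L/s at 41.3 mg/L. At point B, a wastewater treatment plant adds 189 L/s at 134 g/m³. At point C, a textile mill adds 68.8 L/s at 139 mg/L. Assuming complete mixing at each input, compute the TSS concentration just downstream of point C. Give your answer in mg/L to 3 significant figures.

30.6 mg/L

26.2 L/s = 0.0262 m³/s.
After input A: C = (0.964·2.3 + 0.0262·41.3) / 0.9902 = 3.332 mg/L.
189 L/s = 0.189 m³/s.
After input B: C = (0.9902·3.332 + 0.189·134) / 1.179 = 24.28 mg/L.
68.8 L/s = 0.0688 m³/s.
After input C: C = (1.179·24.28 + 0.0688·139) / 1.248 = 30.6 mg/L.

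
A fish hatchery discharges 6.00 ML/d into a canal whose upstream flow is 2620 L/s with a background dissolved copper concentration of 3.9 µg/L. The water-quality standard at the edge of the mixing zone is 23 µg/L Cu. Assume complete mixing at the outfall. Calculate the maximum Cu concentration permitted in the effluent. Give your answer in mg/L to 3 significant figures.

0.744 mg/L

6.00 ML/d = 0.06944 m³/s.
2620 L/s = 2.62 m³/s.
3.9 µg/L = 0.0039 mg/L.
23 µg/L = 0.023 mg/L.
Mass balance: 0.023·2.689 = 0.06944·Cₑ + 2.62·0.0039.
Cₑ = (0.06186 − 0.01022) / 0.06944 = 0.7436 mg/L.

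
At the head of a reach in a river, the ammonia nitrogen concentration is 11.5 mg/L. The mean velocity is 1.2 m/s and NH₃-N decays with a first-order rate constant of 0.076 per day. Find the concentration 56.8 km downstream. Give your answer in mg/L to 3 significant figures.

11.0 mg/L

Travel time t = 56.8 km / 1.2 m/s = 5.68e+04/1.2 = 4.733e+04 s = 0.5478 d.
First-order decay: C = 11.5·exp(−0.076·0.5478) = 11.5·0.9592 = 11.03 mg/L.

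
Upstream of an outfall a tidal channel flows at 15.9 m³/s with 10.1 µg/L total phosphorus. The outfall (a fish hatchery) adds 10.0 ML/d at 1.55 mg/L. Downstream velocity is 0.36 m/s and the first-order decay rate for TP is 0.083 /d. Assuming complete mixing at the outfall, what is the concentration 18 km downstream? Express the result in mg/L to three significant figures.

0.0202 mg/L

10.0 ML/d = 0.1157 m³/s.
10.1 µg/L = 0.0101 mg/L.
After complete mixing, C₀ = (0.1157·1.55 + 15.9·0.0101) / 16.02 = 0.02123 mg/L.
Travel time t = 1.8e+04 m / 0.36 m/s = 5e+04 s = 0.5787 d.
C = 0.02123·exp(−0.083·0.5787) = 0.02123·0.9531 = 0.02023 mg/L.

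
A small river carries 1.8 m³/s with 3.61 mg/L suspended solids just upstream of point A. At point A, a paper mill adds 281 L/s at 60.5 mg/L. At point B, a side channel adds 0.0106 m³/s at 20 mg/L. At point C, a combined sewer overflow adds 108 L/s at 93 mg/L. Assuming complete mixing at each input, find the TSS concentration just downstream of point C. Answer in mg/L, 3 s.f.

281 L/s = 0.281 m³/s.
After input A: C = (1.8·3.61 + 0.281·60.5) / 2.081 = 11.29 mg/L.
After input B: C = (2.081·11.29 + 0.0106·20) / 2.092 = 11.34 mg/L.
108 L/s = 0.108 m³/s.
After input C: C = (2.092·11.34 + 0.108·93) / 2.2 = 15.35 mg/L.

15.3 mg/L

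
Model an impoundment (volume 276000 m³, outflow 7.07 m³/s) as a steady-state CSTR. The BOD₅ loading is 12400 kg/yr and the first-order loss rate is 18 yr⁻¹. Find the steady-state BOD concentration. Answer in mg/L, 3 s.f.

Outflow Q = 7.07 m³/s × 3.156e+07 s/yr = 2.231e+08 m³/yr.
Steady-state CSTR mass balance: W = Q·C + k·V·C, so C = W/(Q + kV).
Q + kV = 2.231e+08 + 18·276000 = 2.281e+08 m³/yr.
C = 12400/2.281e+08 = 5.437e-05 kg/m³ = 0.05437 mg/L.

0.0544 mg/L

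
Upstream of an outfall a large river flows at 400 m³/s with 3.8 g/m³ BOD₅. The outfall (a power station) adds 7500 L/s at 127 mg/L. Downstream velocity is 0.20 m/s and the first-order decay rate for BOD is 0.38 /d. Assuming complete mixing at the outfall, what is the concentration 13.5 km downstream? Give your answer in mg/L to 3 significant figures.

7500 L/s = 7.5 m³/s.
After complete mixing, C₀ = (7.5·127 + 400·3.8) / 407.5 = 6.067 mg/L.
Travel time t = 1.35e+04 m / 0.20 m/s = 6.75e+04 s = 0.7812 d.
C = 6.067·exp(−0.38·0.7812) = 6.067·0.7431 = 4.509 mg/L.

4.51 mg/L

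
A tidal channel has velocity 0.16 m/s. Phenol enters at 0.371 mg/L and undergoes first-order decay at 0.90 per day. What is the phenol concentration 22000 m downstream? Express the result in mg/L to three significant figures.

0.0886 mg/L

Travel time t = 22000 m / 0.16 m/s = 2.2e+04/0.16 = 1.375e+05 s = 1.591 d.
First-order decay: C = 0.371·exp(−0.90·1.591) = 0.371·0.2388 = 0.08858 mg/L.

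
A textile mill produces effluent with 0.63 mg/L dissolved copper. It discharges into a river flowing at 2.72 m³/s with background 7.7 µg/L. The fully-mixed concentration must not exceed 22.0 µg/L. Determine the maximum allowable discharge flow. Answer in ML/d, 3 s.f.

7.7 µg/L = 0.0077 mg/L.
22.0 µg/L = 0.022 mg/L.
Mass balance at complete mixing: C_std·(Q_w + Q_r) = Q_w·C_e + Q_r·C_b.
Rearranging, Q_w = Q_r·(C_std − C_b)/(C_e − C_std) = 2.72·(0.022 − 0.0077) / (0.63 − 0.022) = 0.06397 m³/s.
= 5.527 ML/d.

5.53 ML/d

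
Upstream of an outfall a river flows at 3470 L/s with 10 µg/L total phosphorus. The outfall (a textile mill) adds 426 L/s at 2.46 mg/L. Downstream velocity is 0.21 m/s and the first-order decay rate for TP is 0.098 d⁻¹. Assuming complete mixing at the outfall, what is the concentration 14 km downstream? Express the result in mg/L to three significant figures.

0.258 mg/L

426 L/s = 0.426 m³/s.
3470 L/s = 3.47 m³/s.
10 µg/L = 0.01 mg/L.
After complete mixing, C₀ = (0.426·2.46 + 3.47·0.01) / 3.896 = 0.2779 mg/L.
Travel time t = 1.4e+04 m / 0.21 m/s = 6.667e+04 s = 0.7716 d.
C = 0.2779·exp(−0.098·0.7716) = 0.2779·0.9272 = 0.2577 mg/L.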